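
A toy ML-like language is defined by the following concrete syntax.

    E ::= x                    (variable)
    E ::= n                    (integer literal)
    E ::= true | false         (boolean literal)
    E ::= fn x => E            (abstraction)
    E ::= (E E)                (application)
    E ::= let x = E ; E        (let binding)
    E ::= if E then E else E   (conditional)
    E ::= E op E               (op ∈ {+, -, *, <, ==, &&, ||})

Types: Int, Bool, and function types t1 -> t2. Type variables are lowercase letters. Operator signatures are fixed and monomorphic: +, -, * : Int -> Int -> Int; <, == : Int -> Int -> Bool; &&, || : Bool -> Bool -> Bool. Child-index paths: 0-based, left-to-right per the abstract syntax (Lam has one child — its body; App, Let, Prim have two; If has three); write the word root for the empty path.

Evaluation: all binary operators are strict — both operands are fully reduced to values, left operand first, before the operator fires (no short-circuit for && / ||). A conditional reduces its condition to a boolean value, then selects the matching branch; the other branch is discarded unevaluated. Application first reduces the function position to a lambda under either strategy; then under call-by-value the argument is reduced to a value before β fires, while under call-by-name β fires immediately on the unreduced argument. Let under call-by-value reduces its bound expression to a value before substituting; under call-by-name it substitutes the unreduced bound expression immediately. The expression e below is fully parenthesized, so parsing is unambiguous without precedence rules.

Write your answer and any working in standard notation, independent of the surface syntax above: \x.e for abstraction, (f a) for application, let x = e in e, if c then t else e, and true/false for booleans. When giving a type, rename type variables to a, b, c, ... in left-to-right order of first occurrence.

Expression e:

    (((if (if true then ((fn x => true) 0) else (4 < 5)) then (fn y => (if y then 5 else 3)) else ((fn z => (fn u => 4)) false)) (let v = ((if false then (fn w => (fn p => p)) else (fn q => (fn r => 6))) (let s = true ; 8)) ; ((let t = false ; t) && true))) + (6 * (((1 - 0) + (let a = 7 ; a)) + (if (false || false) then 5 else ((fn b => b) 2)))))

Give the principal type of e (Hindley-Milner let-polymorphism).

Answer: Int

Derivation:
  unify Bool ~ Bool
\x._ : a -> Bool
  unify a -> Bool ~ Int -> b
  unify a ~ Int
  unify Bool ~ b
_ _ : Bool
  unify Int ~ Int
  unify Int ~ Int
  unify Bool ~ Bool
  unify Bool ~ Bool
y : c
  unify c ~ Bool
  unify Int ~ Int
\y._ : Bool -> Int
\u._ : e -> Int
\z._ : d -> e -> Int
  unify d -> e -> Int ~ Bool -> f
  unify d ~ Bool
  unify e -> Int ~ f
_ _ : e -> Int
  unify Bool -> Int ~ e -> Int
  unify Bool ~ e
  unify Int ~ Int
  unify Bool ~ Bool
p : h
\p._ : h -> h
\w._ : g -> h -> h
\r._ : j -> Int
\q._ : i -> j -> Int
  unify g -> h -> h ~ i -> j -> Int
  unify g ~ i
  unify h -> h ~ j -> Int
  unify h ~ j
  unify j ~ Int
let s : Bool
  unify i -> Int -> Int ~ Int -> k
  unify i ~ Int
  unify Int -> Int ~ k
_ _ : Int -> Int
let v : Int -> Int
let t : Bool
t : Bool
  unify Bool ~ Bool
  unify Bool ~ Bool
  unify Bool -> Int ~ Bool -> l
  unify Bool ~ Bool
  unify Int ~ l
_ _ : Int
  unify Int ~ Int
  unify Int ~ Int
  unify Int ~ Int
  unify Int ~ Int
  unify Int ~ Int
let a : Int
a : Int
  unify Int ~ Int
  unify Int ~ Int
  unify Bool ~ Bool
  unify Bool ~ Bool
  unify Bool ~ Bool
b : m
\b._ : m -> m
  unify m -> m ~ Int -> n
  unify m ~ Int
  unify Int ~ n
_ _ : Int
  unify Int ~ Int
  unify Int ~ Int
  unify Int ~ Int
  unify Int ~ Int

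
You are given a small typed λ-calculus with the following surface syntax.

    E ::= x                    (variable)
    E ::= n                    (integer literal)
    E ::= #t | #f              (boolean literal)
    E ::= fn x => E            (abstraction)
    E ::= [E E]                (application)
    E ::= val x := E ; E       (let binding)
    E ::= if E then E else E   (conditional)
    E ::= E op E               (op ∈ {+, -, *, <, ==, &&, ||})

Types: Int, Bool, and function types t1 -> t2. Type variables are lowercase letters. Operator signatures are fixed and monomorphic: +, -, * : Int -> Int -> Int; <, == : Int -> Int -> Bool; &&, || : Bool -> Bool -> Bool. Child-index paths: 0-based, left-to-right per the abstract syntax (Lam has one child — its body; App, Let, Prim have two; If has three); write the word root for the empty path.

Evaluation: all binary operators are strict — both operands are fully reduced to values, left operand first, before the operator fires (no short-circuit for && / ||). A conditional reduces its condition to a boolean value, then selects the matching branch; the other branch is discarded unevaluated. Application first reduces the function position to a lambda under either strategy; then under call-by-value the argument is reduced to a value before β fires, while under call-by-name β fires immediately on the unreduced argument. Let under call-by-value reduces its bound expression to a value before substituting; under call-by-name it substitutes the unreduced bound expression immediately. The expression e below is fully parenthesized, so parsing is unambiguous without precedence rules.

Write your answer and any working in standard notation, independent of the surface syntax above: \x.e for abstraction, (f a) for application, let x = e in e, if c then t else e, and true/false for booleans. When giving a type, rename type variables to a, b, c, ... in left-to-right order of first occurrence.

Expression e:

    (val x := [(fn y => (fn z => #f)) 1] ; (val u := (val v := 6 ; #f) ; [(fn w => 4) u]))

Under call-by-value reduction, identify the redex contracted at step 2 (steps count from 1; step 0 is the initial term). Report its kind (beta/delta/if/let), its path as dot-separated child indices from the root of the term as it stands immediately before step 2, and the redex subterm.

Answer: let at root : (let x = (\z.false) in (let u = (let v = 6 in false) in ((\w.4) u)))

Derivation:
step 0: (let x = ((\y.(\z.false)) 1) in (let u = (let v = 6 in false) in ((\w.4) u)))
step 1: [beta@0] (let x = (\z.false) in (let u = (let v = 6 in false) in ((\w.4) u)))
step 2: [let@root] (let u = (let v = 6 in false) in ((\w.4) u))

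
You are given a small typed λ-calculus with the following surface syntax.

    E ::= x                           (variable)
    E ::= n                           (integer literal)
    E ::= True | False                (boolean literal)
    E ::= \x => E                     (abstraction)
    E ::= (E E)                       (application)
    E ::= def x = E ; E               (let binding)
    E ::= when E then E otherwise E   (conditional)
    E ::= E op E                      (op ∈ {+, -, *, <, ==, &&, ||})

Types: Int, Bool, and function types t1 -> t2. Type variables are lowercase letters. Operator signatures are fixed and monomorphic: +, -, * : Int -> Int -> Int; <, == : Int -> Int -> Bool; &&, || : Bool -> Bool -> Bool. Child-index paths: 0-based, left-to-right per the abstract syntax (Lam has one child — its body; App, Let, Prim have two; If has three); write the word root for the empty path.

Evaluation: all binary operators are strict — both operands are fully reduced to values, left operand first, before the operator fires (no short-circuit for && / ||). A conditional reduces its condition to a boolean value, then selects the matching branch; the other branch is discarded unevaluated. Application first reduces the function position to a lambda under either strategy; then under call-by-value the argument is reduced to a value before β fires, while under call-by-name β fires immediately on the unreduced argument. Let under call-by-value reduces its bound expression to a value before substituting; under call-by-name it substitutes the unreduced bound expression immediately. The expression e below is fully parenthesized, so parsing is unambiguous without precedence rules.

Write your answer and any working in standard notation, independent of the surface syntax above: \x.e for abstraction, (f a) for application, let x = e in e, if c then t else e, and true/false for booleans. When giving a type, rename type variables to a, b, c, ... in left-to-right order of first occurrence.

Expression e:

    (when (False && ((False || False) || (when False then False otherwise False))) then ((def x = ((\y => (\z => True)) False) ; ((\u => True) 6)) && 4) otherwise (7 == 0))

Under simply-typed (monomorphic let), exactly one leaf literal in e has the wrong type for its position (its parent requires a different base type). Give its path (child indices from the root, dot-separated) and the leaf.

Derivation:
  unify Bool ~ Bool
  unify Bool ~ Bool
  unify Bool ~ Bool
  unify Bool ~ Bool
  unify Bool ~ Bool
  unify Bool ~ Bool
  unify Bool ~ Bool
  unify Bool ~ Bool
  unify Bool ~ Bool
\z._ : b -> Bool
\y._ : a -> b -> Bool
  unify a -> b -> Bool ~ Bool -> c
  unify a ~ Bool
  unify b -> Bool ~ c
_ _ : b -> Bool
let x : b -> Bool
\u._ : d -> Bool
  unify d -> Bool ~ Int -> e
  unify d ~ Int
  unify Bool ~ e
_ _ : Bool
  unify Bool ~ Bool
  unify Int ~ Bool
  FAIL: mismatch Int ~ Bool

Answer: 1.1 : 4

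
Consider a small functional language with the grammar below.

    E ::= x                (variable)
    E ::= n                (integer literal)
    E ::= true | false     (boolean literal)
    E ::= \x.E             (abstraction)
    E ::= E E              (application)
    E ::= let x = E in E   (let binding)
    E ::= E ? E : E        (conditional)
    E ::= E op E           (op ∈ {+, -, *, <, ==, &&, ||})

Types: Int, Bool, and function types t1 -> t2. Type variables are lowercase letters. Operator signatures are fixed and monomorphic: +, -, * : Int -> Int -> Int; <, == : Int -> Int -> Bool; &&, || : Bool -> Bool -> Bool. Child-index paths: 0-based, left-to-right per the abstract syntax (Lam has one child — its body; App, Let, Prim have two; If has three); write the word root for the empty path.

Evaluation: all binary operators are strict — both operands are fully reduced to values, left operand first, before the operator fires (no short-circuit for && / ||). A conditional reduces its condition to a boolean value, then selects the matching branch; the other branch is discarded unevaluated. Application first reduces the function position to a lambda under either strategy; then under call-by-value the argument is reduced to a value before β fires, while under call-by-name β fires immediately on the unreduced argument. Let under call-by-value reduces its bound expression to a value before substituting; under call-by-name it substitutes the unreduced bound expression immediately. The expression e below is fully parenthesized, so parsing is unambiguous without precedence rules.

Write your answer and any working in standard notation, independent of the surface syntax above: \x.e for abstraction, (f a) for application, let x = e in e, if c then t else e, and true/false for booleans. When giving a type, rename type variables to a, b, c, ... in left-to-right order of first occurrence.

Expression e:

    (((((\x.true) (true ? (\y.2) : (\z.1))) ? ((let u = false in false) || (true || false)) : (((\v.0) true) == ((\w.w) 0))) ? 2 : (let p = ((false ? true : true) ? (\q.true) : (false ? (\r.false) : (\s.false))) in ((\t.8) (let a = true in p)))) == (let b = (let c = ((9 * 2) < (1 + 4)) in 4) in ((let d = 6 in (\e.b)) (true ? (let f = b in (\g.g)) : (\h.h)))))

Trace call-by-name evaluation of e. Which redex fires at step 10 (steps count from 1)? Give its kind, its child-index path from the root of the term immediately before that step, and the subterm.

Answer: let at 1 : (let c = ((9 * 2) < (1 + 4)) in 4)

Working:
step 0: ((if (if ((\x.true) (if true then (\y.2) else (\z.1))) then ((let u = false in false) || (true || false)) else (((\v.0) true) == ((\w.w) 0))) then 2 else (let p = (if (if false then true else true) then (\q.true) else (if false then (\r.false) else (\s.false))) in ((\t.8) (let a = true in p)))) == (let b = (let c = ((9 * 2) < (1 + 4)) in 4) in ((let d = 6 in (\e.b)) (if true then (let f = b in (\g.g)) else (\h.h)))))
step 1: [beta@0.0.0] ((if (if true then ((let u = false in false) || (true || false)) else (((\v.0) true) == ((\w.w) 0))) then 2 else (let p = (if (if false then true else true) then (\q.true) else (if false then (\r.false) else (\s.false))) in ((\t.8) (let a = true in p)))) == (let b = (let c = ((9 * 2) < (1 + 4)) in 4) in ((let d = 6 in (\e.b)) (if true then (let f = b in (\g.g)) else (\h.h)))))
step 2: [if@0.0] ((if ((let u = false in false) || (true || false)) then 2 else (let p = (if (if false then true else true) then (\q.true) else (if false then (\r.false) else (\s.false))) in ((\t.8) (let a = true in p)))) == (let b = (let c = ((9 * 2) < (1 + 4)) in 4) in ((let d = 6 in (\e.b)) (if true then (let f = b in (\g.g)) else (\h.h)))))
step 3: [let@0.0.0] ((if (false || (true || false)) then 2 else (let p = (if (if false then true else true) then (\q.true) else (if false then (\r.false) else (\s.false))) in ((\t.8) (let a = true in p)))) == (let b = (let c = ((9 * 2) < (1 + 4)) in 4) in ((let d = 6 in (\e.b)) (if true then (let f = b in (\g.g)) else (\h.h)))))
step 4: [delta@0.0.1] ((if (false || true) then 2 else (let p = (if (if false then true else true) then (\q.true) else (if false then (\r.false) else (\s.false))) in ((\t.8) (let a = true in p)))) == (let b = (let c = ((9 * 2) < (1 + 4)) in 4) in ((let d = 6 in (\e.b)) (if true then (let f = b in (\g.g)) else (\h.h)))))
step 5: [delta@0.0] ((if true then 2 else (let p = (if (if false then true else true) then (\q.true) else (if false then (\r.false) else (\s.false))) in ((\t.8) (let a = true in p)))) == (let b = (let c = ((9 * 2) < (1 + 4)) in 4) in ((let d = 6 in (\e.b)) (if true then (let f = b in (\g.g)) else (\h.h)))))
step 6: [if@0] (2 == (let b = (let c = ((9 * 2) < (1 + 4)) in 4) in ((let d = 6 in (\e.b)) (if true then (let f = b in (\g.g)) else (\h.h)))))
step 7: [let@1] (2 == ((let d = 6 in (\e.(let c = ((9 * 2) < (1 + 4)) in 4))) (if true then (let f = (let c = ((9 * 2) < (1 + 4)) in 4) in (\g.g)) else (\h.h))))
step 8: [let@1.0] (2 == ((\e.(let c = ((9 * 2) < (1 + 4)) in 4)) (if true then (let f = (let c = ((9 * 2) < (1 + 4)) in 4) in (\g.g)) else (\h.h))))
step 9: [beta@1] (2 == (let c = ((9 * 2) < (1 + 4)) in 4))
step 10: [let@1] (2 == 4)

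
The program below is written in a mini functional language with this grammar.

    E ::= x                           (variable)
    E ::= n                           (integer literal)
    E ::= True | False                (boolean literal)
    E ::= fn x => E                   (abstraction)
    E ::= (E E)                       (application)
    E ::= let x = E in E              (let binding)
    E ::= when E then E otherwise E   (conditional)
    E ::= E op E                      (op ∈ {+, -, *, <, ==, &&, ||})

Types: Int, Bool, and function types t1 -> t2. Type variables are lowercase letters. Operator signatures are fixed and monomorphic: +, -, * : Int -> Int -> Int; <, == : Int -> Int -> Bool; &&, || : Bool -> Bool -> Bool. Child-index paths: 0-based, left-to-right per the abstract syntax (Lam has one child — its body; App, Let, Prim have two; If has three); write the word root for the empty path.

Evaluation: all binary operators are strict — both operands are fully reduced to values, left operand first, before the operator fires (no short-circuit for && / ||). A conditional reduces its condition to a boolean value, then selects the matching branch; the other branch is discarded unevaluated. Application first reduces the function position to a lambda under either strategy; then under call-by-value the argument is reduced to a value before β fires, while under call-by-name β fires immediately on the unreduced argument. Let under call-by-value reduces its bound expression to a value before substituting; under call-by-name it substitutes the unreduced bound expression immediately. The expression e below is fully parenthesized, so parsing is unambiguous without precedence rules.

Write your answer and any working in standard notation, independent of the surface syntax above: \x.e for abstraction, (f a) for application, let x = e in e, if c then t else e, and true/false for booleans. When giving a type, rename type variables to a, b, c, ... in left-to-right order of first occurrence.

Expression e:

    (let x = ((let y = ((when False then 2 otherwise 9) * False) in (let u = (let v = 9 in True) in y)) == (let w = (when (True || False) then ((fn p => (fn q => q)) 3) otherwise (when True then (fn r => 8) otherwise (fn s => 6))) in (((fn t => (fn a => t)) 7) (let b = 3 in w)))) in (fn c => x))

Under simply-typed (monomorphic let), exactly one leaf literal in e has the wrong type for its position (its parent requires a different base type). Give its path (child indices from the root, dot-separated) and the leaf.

Answer: 0.0.0.1 : false

Derivation:
  unify Bool ~ Bool
  unify Int ~ Int
  unify Int ~ Int
  unify Bool ~ Int
  FAIL: mismatch Bool ~ Int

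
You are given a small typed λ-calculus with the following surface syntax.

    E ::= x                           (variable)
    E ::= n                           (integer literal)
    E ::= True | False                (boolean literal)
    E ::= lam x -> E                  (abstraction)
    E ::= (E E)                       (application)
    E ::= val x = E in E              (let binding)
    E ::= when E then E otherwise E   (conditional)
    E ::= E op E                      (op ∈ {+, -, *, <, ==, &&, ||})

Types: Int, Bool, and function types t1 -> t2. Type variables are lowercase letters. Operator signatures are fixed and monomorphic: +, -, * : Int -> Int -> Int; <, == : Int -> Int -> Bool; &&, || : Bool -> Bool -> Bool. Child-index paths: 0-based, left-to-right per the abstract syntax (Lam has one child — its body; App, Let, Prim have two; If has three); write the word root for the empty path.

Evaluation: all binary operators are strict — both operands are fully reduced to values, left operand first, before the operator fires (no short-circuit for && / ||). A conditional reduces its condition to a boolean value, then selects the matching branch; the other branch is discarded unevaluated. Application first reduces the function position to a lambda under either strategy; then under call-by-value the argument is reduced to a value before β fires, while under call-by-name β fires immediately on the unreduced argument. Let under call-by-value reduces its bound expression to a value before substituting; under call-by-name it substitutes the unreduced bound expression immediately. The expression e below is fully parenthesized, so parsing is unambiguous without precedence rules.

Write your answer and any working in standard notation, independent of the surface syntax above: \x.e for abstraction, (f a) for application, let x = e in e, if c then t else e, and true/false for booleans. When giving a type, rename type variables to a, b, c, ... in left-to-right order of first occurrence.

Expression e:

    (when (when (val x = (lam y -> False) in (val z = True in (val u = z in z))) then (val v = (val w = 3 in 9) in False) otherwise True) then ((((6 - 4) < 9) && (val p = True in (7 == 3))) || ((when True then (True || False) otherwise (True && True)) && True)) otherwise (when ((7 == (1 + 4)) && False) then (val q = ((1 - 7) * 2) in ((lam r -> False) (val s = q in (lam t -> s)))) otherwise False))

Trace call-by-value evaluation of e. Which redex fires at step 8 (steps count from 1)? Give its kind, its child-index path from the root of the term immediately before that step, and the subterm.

Answer: delta at 0.0.1 : (1 + 4)

Derivation:
step 0: (if (if (let x = (\y.false) in (let z = true in (let u = z in z))) then (let v = (let w = 3 in 9) in false) else true) then ((((6 - 4) < 9) && (let p = true in (7 == 3))) || ((if true then (true || false) else (true && true)) && true)) else (if ((7 == (1 + 4)) && false) then (let q = ((1 - 7) * 2) in ((\r.false) (let s = q in (\t.s)))) else false))
step 1: [let@0.0] (if (if (let z = true in (let u = z in z)) then (let v = (let w = 3 in 9) in false) else true) then ((((6 - 4) < 9) && (let p = true in (7 == 3))) || ((if true then (true || false) else (true && true)) && true)) else (if ((7 == (1 + 4)) && false) then (let q = ((1 - 7) * 2) in ((\r.false) (let s = q in (\t.s)))) else false))
step 2: [let@0.0] (if (if (let u = true in true) then (let v = (let w = 3 in 9) in false) else true) then ((((6 - 4) < 9) && (let p = true in (7 == 3))) || ((if true then (true || false) else (true && true)) && true)) else (if ((7 == (1 + 4)) && false) then (let q = ((1 - 7) * 2) in ((\r.false) (let s = q in (\t.s)))) else false))
step 3: [let@0.0] (if (if true then (let v = (let w = 3 in 9) in false) else true) then ((((6 - 4) < 9) && (let p = true in (7 == 3))) || ((if true then (true || false) else (true && true)) && true)) else (if ((7 == (1 + 4)) && false) then (let q = ((1 - 7) * 2) in ((\r.false) (let s = q in (\t.s)))) else false))
step 4: [if@0] (if (let v = (let w = 3 in 9) in false) then ((((6 - 4) < 9) && (let p = true in (7 == 3))) || ((if true then (true || false) else (true && true)) && true)) else (if ((7 == (1 + 4)) && false) then (let q = ((1 - 7) * 2) in ((\r.false) (let s = q in (\t.s)))) else false))
step 5: [let@0.0] (if (let v = 9 in false) then ((((6 - 4) < 9) && (let p = true in (7 == 3))) || ((if true then (true || false) else (true && true)) && true)) else (if ((7 == (1 + 4)) && false) then (let q = ((1 - 7) * 2) in ((\r.false) (let s = q in (\t.s)))) else false))
step 6: [let@0] (if false then ((((6 - 4) < 9) && (let p = true in (7 == 3))) || ((if true then (true || false) else (true && true)) && true)) else (if ((7 == (1 + 4)) && false) then (let q = ((1 - 7) * 2) in ((\r.false) (let s = q in (\t.s)))) else false))
step 7: [if@root] (if ((7 == (1 + 4)) && false) then (let q = ((1 - 7) * 2) in ((\r.false) (let s = q in (\t.s)))) else false)
step 8: [delta@0.0.1] (if ((7 == 5) && false) then (let q = ((1 - 7) * 2) in ((\r.false) (let s = q in (\t.s)))) else false)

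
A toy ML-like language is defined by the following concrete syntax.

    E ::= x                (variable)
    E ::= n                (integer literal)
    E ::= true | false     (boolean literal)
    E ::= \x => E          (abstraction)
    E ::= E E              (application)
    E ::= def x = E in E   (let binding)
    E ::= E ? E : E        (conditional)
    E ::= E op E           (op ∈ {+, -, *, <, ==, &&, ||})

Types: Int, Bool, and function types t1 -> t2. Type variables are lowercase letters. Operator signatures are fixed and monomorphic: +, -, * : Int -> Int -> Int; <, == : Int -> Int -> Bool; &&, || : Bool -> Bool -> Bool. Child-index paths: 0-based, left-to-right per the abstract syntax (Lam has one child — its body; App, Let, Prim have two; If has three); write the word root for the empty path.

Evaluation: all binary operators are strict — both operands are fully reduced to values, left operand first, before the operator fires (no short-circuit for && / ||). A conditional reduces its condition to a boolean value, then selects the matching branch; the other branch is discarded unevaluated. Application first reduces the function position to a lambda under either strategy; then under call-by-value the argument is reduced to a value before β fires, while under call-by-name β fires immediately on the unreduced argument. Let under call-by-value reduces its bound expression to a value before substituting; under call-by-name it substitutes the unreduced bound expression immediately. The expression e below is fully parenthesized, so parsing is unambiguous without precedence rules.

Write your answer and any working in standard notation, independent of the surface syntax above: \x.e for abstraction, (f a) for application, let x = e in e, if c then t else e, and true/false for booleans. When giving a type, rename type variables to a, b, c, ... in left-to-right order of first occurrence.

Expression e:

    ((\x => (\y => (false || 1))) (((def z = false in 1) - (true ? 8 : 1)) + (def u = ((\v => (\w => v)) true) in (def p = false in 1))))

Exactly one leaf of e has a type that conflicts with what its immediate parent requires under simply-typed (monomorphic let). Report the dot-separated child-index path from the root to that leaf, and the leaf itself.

Working:
  unify Bool ~ Bool
  unify Int ~ Bool
  FAIL: mismatch Int ~ Bool

Answer: 0.0.0.1 : 1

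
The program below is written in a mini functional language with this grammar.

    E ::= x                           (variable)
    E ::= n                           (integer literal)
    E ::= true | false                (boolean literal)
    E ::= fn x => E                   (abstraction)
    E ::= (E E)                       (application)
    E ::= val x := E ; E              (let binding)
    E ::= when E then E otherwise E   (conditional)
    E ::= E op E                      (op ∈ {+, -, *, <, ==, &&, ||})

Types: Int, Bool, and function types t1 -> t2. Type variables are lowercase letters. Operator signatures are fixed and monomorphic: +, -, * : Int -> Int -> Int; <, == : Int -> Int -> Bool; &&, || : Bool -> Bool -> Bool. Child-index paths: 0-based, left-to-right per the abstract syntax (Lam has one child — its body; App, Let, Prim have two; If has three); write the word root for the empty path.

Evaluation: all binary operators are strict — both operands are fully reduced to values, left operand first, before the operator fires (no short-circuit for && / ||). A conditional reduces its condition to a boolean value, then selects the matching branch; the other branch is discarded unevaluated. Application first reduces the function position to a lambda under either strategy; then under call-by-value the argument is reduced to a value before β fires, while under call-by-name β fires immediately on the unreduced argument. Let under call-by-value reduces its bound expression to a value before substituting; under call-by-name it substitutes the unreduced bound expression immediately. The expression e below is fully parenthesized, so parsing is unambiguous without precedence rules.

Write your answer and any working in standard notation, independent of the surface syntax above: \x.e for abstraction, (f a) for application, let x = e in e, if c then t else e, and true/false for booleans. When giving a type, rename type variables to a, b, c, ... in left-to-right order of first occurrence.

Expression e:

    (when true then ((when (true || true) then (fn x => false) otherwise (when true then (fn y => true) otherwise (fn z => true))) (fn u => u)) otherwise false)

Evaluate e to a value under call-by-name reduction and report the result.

Trace:
step 0: (if true then ((if (true || true) then (\x.false) else (if true then (\y.true) else (\z.true))) (\u.u)) else false)
step 1: [if@root] ((if (true || true) then (\x.false) else (if true then (\y.true) else (\z.true))) (\u.u))
step 2: [delta@0.0] ((if true then (\x.false) else (if true then (\y.true) else (\z.true))) (\u.u))
step 3: [if@0] ((\x.false) (\u.u))
step 4: [beta@root] false

Answer: false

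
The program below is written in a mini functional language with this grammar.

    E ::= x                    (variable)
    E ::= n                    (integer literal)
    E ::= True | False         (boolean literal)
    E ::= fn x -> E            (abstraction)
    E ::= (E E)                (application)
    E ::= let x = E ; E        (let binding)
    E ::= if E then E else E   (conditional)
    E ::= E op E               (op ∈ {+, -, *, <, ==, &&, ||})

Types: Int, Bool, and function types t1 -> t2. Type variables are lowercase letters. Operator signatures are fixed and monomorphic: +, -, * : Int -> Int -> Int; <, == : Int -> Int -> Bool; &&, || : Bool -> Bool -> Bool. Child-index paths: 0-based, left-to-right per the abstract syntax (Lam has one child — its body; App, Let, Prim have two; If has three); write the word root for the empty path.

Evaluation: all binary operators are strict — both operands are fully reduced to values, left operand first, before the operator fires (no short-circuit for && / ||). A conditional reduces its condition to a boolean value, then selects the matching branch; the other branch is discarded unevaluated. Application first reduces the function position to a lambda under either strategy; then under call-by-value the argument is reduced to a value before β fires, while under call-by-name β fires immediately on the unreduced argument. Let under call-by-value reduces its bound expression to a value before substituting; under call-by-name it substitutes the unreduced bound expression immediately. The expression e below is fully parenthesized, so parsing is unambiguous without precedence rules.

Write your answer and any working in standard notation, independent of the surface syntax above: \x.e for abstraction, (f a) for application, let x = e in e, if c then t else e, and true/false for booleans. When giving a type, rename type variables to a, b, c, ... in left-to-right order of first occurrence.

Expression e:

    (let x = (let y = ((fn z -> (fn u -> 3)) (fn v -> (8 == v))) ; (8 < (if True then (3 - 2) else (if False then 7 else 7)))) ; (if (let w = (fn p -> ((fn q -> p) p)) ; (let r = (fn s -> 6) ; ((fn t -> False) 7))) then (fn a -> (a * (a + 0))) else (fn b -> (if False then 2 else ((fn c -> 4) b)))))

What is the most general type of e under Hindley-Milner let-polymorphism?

Answer: Int -> Int

Working:
\u._ : b -> Int
\z._ : a -> b -> Int
  unify Int ~ Int
v : c
  unify c ~ Int
\v._ : Int -> Bool
  unify a -> b -> Int ~ (Int -> Bool) -> d
  unify a ~ Int -> Bool
  unify b -> Int ~ d
_ _ : b -> Int
let y : forall. b -> Int
  unify Int ~ Int
  unify Bool ~ Bool
  unify Int ~ Int
  unify Int ~ Int
  unify Bool ~ Bool
  unify Int ~ Int
  unify Int ~ Int
  unify Int ~ Int
let x : Bool
p : e
\q._ : f -> e
p : e
  unify f -> e ~ e -> g
  unify f ~ e
  unify e ~ g
_ _ : g
\p._ : g -> g
let w : forall. g -> g
\s._ : h -> Int
let r : forall. h -> Int
\t._ : i -> Bool
  unify i -> Bool ~ Int -> j
  unify i ~ Int
  unify Bool ~ j
_ _ : Bool
  unify Bool ~ Bool
a : k
  unify k ~ Int
a : Int
  unify Int ~ Int
  unify Int ~ Int
  unify Int ~ Int
\a._ : Int -> Int
  unify Bool ~ Bool
\c._ : m -> Int
b : l
  unify m -> Int ~ l -> n
  unify m ~ l
  unify Int ~ n
_ _ : Int
  unify Int ~ Int
\b._ : l -> Int
  unify Int -> Int ~ l -> Int
  unify Int ~ l
  unify Int ~ Int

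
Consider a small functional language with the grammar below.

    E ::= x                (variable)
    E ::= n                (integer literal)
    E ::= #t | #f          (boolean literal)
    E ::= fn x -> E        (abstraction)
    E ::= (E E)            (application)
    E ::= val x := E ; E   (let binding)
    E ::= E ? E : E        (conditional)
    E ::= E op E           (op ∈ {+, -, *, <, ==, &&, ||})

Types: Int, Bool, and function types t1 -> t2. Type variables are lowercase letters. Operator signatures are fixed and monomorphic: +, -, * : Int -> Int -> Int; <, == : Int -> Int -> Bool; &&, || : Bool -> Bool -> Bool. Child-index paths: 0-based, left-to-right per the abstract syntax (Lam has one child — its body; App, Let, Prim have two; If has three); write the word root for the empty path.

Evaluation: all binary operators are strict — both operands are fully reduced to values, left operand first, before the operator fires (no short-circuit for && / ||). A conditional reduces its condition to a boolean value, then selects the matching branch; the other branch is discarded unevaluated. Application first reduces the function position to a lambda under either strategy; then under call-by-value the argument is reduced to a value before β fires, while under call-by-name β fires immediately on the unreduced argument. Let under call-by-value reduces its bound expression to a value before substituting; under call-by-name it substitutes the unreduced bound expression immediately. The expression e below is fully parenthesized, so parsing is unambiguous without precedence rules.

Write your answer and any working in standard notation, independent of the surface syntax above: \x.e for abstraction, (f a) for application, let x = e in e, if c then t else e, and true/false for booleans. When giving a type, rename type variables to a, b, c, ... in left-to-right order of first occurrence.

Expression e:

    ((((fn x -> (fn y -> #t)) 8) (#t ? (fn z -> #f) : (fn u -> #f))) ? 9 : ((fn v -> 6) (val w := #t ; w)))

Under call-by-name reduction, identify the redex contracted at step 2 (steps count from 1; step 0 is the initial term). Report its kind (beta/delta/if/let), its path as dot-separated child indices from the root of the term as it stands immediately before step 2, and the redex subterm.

Trace:
step 0: (if (((\x.(\y.true)) 8) (if true then (\z.false) else (\u.false))) then 9 else ((\v.6) (let w = true in w)))
step 1: [beta@0.0] (if ((\y.true) (if true then (\z.false) else (\u.false))) then 9 else ((\v.6) (let w = true in w)))
step 2: [beta@0] (if true then 9 else ((\v.6) (let w = true in w)))

Answer: beta at 0 : ((\y.true) (if true then (\z.false) else (\u.false)))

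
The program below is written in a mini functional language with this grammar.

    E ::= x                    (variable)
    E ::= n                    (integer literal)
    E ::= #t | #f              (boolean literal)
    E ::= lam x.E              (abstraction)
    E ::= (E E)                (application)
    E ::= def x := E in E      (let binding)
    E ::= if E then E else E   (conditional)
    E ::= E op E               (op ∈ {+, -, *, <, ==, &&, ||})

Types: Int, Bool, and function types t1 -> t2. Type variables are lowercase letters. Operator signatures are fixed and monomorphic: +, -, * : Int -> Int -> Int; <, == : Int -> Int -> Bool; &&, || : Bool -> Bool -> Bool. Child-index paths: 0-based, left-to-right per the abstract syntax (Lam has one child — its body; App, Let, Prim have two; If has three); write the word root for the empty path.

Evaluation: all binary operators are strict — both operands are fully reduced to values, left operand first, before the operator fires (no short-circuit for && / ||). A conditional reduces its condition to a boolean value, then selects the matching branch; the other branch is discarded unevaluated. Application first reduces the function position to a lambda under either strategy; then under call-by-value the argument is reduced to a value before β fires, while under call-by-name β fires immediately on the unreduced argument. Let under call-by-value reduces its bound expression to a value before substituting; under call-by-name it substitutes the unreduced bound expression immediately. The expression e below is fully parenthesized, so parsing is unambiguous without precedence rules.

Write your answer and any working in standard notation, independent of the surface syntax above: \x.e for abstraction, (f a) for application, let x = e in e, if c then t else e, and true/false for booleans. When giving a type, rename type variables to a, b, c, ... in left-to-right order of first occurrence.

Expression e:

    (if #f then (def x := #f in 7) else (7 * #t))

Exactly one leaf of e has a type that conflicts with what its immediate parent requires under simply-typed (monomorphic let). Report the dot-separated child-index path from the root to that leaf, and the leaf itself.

Answer: 2.1 : true

Working:
  unify Bool ~ Bool
let x : Bool
  unify Int ~ Int
  unify Bool ~ Int
  FAIL: mismatch Bool ~ Int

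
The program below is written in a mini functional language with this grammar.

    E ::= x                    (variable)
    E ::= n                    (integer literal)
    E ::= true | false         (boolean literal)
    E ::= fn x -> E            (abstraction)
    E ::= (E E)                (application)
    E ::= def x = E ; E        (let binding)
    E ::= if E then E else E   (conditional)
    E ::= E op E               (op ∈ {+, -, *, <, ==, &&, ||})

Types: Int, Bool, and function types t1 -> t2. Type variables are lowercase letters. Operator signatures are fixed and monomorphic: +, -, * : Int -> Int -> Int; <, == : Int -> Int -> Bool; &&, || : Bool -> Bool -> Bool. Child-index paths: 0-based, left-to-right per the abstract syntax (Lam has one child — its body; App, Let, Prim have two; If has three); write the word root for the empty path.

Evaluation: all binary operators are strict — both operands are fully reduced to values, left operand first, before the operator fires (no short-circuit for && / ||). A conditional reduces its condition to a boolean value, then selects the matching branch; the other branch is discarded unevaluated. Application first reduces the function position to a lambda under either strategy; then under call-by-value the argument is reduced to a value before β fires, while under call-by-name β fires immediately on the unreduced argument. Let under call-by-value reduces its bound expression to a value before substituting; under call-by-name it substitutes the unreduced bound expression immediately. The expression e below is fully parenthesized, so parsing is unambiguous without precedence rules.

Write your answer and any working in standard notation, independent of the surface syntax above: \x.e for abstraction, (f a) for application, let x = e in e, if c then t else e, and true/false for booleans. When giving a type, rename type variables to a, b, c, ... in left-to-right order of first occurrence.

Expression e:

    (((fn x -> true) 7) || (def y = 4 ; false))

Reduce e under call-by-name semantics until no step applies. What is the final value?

Trace:
step 0: (((\x.true) 7) || (let y = 4 in false))
step 1: [beta@0] (true || (let y = 4 in false))
step 2: [let@1] (true || false)
step 3: [delta@root] true

Answer: true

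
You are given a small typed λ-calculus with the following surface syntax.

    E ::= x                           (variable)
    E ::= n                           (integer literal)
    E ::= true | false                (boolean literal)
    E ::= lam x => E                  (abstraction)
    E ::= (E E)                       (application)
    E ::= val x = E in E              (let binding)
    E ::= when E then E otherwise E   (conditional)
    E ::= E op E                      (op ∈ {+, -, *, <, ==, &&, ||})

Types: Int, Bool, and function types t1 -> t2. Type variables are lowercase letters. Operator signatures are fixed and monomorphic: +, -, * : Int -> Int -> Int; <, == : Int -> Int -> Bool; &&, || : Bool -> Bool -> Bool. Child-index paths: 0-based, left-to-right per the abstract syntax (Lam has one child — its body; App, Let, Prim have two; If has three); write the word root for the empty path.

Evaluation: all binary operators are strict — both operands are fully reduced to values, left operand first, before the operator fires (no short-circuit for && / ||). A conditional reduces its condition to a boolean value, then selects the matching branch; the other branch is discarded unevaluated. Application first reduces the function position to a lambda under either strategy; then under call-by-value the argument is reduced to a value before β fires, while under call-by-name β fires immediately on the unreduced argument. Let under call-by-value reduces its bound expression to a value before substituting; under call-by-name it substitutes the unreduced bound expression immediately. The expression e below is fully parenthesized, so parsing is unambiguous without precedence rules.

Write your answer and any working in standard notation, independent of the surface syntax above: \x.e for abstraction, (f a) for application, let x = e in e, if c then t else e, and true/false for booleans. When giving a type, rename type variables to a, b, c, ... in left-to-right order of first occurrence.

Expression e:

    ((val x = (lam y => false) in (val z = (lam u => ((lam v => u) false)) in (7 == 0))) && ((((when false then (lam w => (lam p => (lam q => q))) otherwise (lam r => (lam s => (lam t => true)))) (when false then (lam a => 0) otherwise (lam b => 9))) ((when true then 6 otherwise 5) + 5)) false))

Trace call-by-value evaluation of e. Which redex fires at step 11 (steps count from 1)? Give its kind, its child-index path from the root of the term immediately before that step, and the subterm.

Answer: delta at root : (false && true)

Derivation:
step 0: ((let x = (\y.false) in (let z = (\u.((\v.u) false)) in (7 == 0))) && ((((if false then (\w.(\p.(\q.q))) else (\r.(\s.(\t.true)))) (if false then (\a.0) else (\b.9))) ((if true then 6 else 5) + 5)) false))
step 1: [let@0] ((let z = (\u.((\v.u) false)) in (7 == 0)) && ((((if false then (\w.(\p.(\q.q))) else (\r.(\s.(\t.true)))) (if false then (\a.0) else (\b.9))) ((if true then 6 else 5) + 5)) false))
step 2: [let@0] ((7 == 0) && ((((if false then (\w.(\p.(\q.q))) else (\r.(\s.(\t.true)))) (if false then (\a.0) else (\b.9))) ((if true then 6 else 5) + 5)) false))
step 3: [delta@0] (false && ((((if false then (\w.(\p.(\q.q))) else (\r.(\s.(\t.true)))) (if false then (\a.0) else (\b.9))) ((if true then 6 else 5) + 5)) false))
step 4: [if@1.0.0.0] (false && ((((\r.(\s.(\t.true))) (if false then (\a.0) else (\b.9))) ((if true then 6 else 5) + 5)) false))
step 5: [if@1.0.0.1] (false && ((((\r.(\s.(\t.true))) (\b.9)) ((if true then 6 else 5) + 5)) false))
step 6: [beta@1.0.0] (false && (((\s.(\t.true)) ((if true then 6 else 5) + 5)) false))
step 7: [if@1.0.1.0] (false && (((\s.(\t.true)) (6 + 5)) false))
step 8: [delta@1.0.1] (false && (((\s.(\t.true)) 11) false))
step 9: [beta@1.0] (false && ((\t.true) false))
step 10: [beta@1] (false && true)
step 11: [delta@root] false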